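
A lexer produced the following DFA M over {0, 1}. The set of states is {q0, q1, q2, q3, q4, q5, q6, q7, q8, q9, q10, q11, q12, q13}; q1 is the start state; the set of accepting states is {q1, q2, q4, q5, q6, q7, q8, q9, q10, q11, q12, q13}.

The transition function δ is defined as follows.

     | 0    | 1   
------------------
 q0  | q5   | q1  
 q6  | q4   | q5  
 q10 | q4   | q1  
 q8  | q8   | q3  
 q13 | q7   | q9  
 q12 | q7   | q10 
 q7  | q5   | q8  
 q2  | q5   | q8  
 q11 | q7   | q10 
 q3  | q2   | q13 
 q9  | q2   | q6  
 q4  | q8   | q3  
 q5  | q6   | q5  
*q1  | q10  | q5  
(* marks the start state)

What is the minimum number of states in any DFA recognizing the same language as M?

7

Reachable states from the start: {q1,q2,q3,q4,q5,q6,q7,q8,q9,q10,q13}. Unreachable: {q0,q11,q12} — drop them.
Initial partition by acceptance: {q1,q2,q4,q5,q6,q7,q8,q9,q10,q13} | {q3}.
Refine {q1,q2,q4,q5,q6,q7,q8,q9,q10,q13} on symbol 1: members go to different blocks, giving {q1,q2,q5,q6,q7,q9,q10,q13} and {q4,q8}.
On input 0, block {q1,q2,q5,q6,q7,q9,q10,q13} splits into {q1,q2,q5,q7,q9,q13} and {q6,q10}.
Refine {q1,q2,q5,q7,q9,q13} on symbol 0: members go to different blocks, giving {q2,q7,q9,q13} and {q1,q5}.
Refine {q2,q7,q9,q13} on symbol 0: members go to different blocks, giving {q2,q7} and {q9,q13}.
Split {q9,q13} by δ(·,1) → {q9} and {q13}.
The partition is now stable with 7 blocks: {q2,q7} | {q3} | {q4,q8} | {q6,q10} | {q1,q5} | {q9} | {q13}.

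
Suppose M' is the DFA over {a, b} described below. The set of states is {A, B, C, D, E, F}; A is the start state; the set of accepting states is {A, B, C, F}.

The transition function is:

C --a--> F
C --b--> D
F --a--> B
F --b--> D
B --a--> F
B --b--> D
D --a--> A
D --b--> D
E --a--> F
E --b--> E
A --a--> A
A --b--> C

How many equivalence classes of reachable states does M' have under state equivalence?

3

First remove the unreachable states {E}; 5 states remain.
Initial partition by acceptance: {A,B,C,F} | {D}.
Refine {A,B,C,F} on symbol b: members go to different blocks, giving {B,C,F} and {A}.
The partition is now stable with 3 blocks: {B,C,F} | {D} | {A}.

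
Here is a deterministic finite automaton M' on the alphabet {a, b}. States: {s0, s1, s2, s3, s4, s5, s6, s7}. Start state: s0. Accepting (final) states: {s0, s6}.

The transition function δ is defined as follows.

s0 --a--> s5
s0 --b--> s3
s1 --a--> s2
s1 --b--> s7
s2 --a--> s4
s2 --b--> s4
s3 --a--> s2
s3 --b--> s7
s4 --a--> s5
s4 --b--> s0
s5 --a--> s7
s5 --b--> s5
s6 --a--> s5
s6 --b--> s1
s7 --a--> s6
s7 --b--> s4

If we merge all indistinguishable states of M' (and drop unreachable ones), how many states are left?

6

Start with accepting vs non-accepting: {s0,s6} | {s1,s2,s3,s4,s5,s7}.
Refine {s1,s2,s3,s4,s5,s7} on symbol a: members go to different blocks, giving {s1,s2,s3,s4,s5} and {s7}.
Split {s1,s2,s3,s4,s5} by δ(·,a) → {s1,s2,s3,s4} and {s5}.
Split {s1,s2,s3,s4} by δ(·,a) → {s1,s2,s3} and {s4}.
Refine {s1,s2,s3} on symbol a: members go to different blocks, giving {s1,s3} and {s2}.
Stable partition: {s0,s6} | {s1,s3} | {s7} | {s5} | {s4} | {s2} — 6 equivalence classes.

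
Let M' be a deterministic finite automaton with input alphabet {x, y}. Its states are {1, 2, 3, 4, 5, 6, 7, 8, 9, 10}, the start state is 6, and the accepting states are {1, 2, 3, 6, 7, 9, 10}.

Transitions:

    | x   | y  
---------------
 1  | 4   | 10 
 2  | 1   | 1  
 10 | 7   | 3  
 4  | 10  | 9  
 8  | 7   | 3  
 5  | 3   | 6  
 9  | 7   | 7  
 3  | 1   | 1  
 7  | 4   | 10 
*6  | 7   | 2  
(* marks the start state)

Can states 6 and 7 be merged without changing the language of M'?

No

First remove the unreachable states {5,8}; 8 states remain.
Initial partition by acceptance: {1,2,3,6,7,9,10} | {4}.
Refine {1,2,3,6,7,9,10} on symbol x: members go to different blocks, giving {2,3,6,9,10} and {1,7}.
On input y, block {2,3,6,9,10} splits into {2,3,9} and {6,10}.
The partition is now stable with 4 blocks: {2,3,9} | {4} | {1,7} | {6,10}.
6 and 7 end up in different blocks, so they are distinguishable. For instance, the string 'x' is accepted from only 6.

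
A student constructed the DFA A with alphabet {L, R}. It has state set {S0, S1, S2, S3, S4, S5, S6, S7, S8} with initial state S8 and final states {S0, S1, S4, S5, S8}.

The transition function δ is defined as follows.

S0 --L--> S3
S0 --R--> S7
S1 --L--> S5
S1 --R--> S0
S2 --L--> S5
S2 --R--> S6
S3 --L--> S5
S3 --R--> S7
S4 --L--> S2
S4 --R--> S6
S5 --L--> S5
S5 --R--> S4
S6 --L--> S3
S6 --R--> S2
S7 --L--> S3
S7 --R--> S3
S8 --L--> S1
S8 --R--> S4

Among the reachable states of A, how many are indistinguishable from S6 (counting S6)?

2

All states are reachable from the start state.
Start with accepting vs non-accepting: {S0,S1,S4,S5,S8} | {S2,S3,S6,S7}.
On input L, block {S0,S1,S4,S5,S8} splits into {S1,S5,S8} and {S0,S4}.
Refine {S2,S3,S6,S7} on symbol L: members go to different blocks, giving {S2,S3} and {S6,S7}.
The partition is now stable with 4 blocks: {S1,S5,S8} | {S2,S3} | {S0,S4} | {S6,S7}.
The equivalence class containing S6 is {S6,S7}, of size 2.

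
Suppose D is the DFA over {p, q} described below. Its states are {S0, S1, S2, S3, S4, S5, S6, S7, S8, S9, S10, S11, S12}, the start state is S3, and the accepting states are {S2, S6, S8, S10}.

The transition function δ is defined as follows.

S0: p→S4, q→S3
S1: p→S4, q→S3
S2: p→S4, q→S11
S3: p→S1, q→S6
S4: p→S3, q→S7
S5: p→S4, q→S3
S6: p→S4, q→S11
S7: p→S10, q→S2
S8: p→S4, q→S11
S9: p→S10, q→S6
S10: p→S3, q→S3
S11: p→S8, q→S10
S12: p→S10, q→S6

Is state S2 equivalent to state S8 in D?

First remove the unreachable states {S0,S5,S9,S12}; 9 states remain.
Initial partition by acceptance: {S2,S6,S8,S10} | {S1,S3,S4,S7,S11}.
On input p, block {S1,S3,S4,S7,S11} splits into {S1,S3,S4} and {S7,S11}.
Refine {S2,S6,S8,S10} on symbol q: members go to different blocks, giving {S2,S6,S8} and {S10}.
Split {S1,S3,S4} by δ(·,q) → {S1} and {S3} and {S4}.
On input p, block {S7,S11} splits into {S7} and {S11}.
Stable partition: {S2,S6,S8} | {S1} | {S7} | {S10} | {S3} | {S4} | {S11} — 7 equivalence classes.
S2 and S8 lie in the same block of the stable partition, so they are equivalent — no string distinguishes them.

Yes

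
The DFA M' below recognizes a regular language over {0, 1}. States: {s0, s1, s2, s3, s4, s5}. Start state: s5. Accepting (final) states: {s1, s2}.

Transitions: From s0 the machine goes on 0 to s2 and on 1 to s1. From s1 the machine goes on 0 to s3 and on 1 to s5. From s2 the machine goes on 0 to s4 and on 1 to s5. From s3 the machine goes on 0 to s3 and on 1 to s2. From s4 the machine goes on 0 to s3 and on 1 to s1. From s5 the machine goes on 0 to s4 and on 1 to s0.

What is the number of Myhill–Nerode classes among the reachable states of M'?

Every state is reachable, so we keep all 6.
Start with accepting vs non-accepting: {s1,s2} | {s0,s3,s4,s5}.
Split {s0,s3,s4,s5} by δ(·,0) → {s3,s4,s5} and {s0}.
Split {s3,s4,s5} by δ(·,1) → {s3,s4} and {s5}.
The partition is now stable with 4 blocks: {s1,s2} | {s3,s4} | {s0} | {s5}.

4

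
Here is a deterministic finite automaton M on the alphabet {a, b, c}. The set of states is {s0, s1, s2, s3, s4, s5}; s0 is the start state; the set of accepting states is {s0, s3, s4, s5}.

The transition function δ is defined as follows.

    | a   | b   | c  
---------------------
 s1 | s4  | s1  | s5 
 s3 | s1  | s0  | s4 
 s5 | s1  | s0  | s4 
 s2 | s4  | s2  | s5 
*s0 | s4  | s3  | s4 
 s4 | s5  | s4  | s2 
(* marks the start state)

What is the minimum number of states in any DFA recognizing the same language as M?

Every state is reachable, so we keep all 6.
Start with accepting vs non-accepting: {s0,s3,s4,s5} | {s1,s2}.
Split {s0,s3,s4,s5} by δ(·,a) → {s0,s4} and {s3,s5}.
Refine {s0,s4} on symbol a: members go to different blocks, giving {s0} and {s4}.
No further refinement is possible. Final partition (4 blocks): {s0} | {s1,s2} | {s3,s5} | {s4}.

4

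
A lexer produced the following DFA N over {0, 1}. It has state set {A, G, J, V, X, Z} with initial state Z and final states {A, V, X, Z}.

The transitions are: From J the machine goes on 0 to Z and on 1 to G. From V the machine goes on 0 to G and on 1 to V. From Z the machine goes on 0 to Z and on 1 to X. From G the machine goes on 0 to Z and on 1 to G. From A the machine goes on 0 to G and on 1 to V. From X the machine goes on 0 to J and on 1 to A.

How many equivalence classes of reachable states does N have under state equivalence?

3

P0 = {A,V,X,Z} | {G,J}.
On input 0, block {A,V,X,Z} splits into {A,V,X} and {Z}.
No further refinement is possible. Final partition (3 blocks): {A,V,X} | {G,J} | {Z}.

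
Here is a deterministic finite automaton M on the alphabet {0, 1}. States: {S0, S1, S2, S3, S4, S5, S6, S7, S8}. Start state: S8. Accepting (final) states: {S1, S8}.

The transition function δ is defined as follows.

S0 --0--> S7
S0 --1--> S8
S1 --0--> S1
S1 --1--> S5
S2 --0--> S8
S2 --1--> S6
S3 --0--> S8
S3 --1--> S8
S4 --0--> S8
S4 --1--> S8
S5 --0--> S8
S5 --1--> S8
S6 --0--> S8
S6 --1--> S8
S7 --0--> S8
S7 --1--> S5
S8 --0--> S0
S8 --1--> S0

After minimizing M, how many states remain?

4

Reachable states from the start: {S0,S5,S7,S8}. Unreachable: {S1,S2,S3,S4,S6} — drop them.
Start with accepting vs non-accepting: {S8} | {S0,S5,S7}.
Refine {S0,S5,S7} on symbol 0: members go to different blocks, giving {S5,S7} and {S0}.
On input 1, block {S5,S7} splits into {S5} and {S7}.
No further refinement is possible. Final partition (4 blocks): {S8} | {S5} | {S0} | {S7}.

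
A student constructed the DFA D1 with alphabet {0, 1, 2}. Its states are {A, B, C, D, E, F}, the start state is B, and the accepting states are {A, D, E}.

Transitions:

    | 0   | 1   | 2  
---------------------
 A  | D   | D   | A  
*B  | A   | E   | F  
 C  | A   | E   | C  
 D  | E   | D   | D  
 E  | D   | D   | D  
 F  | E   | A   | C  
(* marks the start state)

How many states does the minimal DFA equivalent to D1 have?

2

Start with accepting vs non-accepting: {A,D,E} | {B,C,F}.
The partition is now stable with 2 blocks: {A,D,E} | {B,C,F}.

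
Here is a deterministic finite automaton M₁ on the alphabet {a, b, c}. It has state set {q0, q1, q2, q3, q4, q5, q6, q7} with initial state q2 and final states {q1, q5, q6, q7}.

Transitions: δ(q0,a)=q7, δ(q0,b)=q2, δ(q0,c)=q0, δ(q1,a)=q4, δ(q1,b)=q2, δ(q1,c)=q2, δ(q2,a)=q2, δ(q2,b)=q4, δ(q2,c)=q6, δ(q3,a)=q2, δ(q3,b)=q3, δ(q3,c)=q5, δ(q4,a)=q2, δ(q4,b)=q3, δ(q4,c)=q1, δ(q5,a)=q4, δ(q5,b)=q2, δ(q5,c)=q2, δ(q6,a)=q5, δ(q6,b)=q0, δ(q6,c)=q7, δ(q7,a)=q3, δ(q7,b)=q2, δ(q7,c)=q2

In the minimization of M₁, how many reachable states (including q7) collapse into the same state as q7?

P0 = {q1,q5,q6,q7} | {q0,q2,q3,q4}.
Split {q1,q5,q6,q7} by δ(·,a) → {q1,q5,q7} and {q6}.
Refine {q0,q2,q3,q4} on symbol a: members go to different blocks, giving {q2,q3,q4} and {q0}.
On input c, block {q2,q3,q4} splits into {q3,q4} and {q2}.
The partition is now stable with 5 blocks: {q1,q5,q7} | {q3,q4} | {q6} | {q0} | {q2}.
The equivalence class containing q7 is {q1,q5,q7}, of size 3.

3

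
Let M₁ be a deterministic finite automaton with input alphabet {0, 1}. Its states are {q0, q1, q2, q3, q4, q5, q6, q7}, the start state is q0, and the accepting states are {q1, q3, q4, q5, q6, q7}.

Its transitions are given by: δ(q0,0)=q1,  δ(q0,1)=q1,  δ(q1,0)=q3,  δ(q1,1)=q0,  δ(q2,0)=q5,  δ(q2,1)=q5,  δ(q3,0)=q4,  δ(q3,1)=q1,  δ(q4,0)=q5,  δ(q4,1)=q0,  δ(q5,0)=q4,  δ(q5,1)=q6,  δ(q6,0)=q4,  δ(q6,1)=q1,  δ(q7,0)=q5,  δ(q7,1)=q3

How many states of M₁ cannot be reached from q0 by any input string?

BFS from q0 reaches {q0, q1, q3, q4, q5, q6}; the 2 state(s) q2, q7 are never visited.

2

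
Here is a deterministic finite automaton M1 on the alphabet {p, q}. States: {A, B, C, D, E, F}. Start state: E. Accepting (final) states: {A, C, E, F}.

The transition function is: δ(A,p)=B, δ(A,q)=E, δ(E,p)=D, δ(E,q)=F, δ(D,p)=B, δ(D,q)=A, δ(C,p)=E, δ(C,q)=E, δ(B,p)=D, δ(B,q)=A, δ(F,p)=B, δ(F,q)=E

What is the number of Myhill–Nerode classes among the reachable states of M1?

States {C} cannot be reached from the start state, so discard them.
P0 = {A,E,F} | {B,D}.
No further refinement is possible. Final partition (2 blocks): {A,E,F} | {B,D}.

2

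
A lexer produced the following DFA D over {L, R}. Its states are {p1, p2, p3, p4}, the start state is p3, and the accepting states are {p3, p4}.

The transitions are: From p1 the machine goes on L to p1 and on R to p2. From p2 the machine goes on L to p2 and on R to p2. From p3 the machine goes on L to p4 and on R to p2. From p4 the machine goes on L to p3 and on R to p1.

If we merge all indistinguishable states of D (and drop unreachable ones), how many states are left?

Every state is reachable, so we keep all 4.
Initial partition by acceptance: {p3,p4} | {p1,p2}.
The partition is now stable with 2 blocks: {p3,p4} | {p1,p2}.

2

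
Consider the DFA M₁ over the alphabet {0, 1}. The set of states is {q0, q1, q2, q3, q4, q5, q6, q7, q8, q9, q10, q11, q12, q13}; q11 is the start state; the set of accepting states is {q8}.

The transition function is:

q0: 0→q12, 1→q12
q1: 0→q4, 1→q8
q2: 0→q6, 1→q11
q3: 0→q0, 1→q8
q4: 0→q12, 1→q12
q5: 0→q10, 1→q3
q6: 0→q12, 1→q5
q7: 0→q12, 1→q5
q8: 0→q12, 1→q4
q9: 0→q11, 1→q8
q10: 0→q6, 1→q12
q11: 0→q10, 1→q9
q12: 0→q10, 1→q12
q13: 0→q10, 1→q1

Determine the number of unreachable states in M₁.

BFS from q11 reaches {q0, q3, q4, q5, q6, q8, q9, q10, q11, q12}; the 4 state(s) q1, q2, q7, q13 are never visited.

4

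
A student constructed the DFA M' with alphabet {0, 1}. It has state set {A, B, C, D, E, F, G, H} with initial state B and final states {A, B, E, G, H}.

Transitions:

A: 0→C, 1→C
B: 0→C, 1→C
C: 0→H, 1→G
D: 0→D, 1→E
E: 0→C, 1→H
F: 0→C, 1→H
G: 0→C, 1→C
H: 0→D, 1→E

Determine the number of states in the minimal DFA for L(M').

5

States {A,F} cannot be reached from the start state, so discard them.
P0 = {B,E,G,H} | {C,D}.
Split {B,E,G,H} by δ(·,1) → {B,G} and {E,H}.
Refine {C,D} on symbol 0: members go to different blocks, giving {C} and {D}.
Split {E,H} by δ(·,0) → {E} and {H}.
No further refinement is possible. Final partition (5 blocks): {B,G} | {C} | {E} | {D} | {H}.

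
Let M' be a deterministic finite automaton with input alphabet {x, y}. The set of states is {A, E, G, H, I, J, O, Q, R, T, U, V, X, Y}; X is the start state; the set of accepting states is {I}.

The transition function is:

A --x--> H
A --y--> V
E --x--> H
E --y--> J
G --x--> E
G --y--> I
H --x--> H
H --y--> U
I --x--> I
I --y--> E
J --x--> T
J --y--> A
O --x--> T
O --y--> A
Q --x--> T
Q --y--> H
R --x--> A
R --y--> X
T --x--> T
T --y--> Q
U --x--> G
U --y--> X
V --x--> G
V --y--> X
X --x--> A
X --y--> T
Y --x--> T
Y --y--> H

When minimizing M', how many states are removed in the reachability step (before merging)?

BFS from X reaches {A, E, G, H, I, J, Q, T, U, V, X}; the 3 state(s) O, R, Y are never visited.

3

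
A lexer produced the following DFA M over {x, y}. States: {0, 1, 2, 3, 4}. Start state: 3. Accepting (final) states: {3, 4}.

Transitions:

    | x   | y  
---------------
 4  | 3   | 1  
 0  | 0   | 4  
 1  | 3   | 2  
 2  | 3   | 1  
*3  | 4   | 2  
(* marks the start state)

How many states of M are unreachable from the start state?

BFS from 3 reaches {1, 2, 3, 4}; the 1 state(s) 0 are never visited.

1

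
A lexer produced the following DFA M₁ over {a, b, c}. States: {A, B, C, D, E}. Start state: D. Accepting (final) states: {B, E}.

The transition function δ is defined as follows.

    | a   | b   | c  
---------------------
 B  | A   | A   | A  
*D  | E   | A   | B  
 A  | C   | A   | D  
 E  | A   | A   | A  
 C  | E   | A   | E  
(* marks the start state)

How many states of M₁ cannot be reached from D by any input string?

0

Every one of the 5 states is reachable from D.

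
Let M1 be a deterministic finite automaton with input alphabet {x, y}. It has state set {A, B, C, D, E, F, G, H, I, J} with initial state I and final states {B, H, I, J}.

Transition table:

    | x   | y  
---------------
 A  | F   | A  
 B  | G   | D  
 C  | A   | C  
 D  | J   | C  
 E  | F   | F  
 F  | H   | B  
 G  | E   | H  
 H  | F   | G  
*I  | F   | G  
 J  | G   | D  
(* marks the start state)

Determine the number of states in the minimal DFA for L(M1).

Every state is reachable, so we keep all 10.
Initial partition by acceptance: {B,H,I,J} | {A,C,D,E,F,G}.
Refine {A,C,D,E,F,G} on symbol x: members go to different blocks, giving {A,C,E,G} and {D,F}.
Refine {B,H,I,J} on symbol x: members go to different blocks, giving {B,J} and {H,I}.
Refine {A,C,E,G} on symbol x: members go to different blocks, giving {A,E} and {C,G}.
On input y, block {A,E} splits into {A} and {E}.
Split {D,F} by δ(·,x) → {D} and {F}.
Split {C,G} by δ(·,x) → {C} and {G}.
Stable partition: {B,J} | {A} | {D} | {H,I} | {C} | {E} | {F} | {G} — 8 equivalence classes.

8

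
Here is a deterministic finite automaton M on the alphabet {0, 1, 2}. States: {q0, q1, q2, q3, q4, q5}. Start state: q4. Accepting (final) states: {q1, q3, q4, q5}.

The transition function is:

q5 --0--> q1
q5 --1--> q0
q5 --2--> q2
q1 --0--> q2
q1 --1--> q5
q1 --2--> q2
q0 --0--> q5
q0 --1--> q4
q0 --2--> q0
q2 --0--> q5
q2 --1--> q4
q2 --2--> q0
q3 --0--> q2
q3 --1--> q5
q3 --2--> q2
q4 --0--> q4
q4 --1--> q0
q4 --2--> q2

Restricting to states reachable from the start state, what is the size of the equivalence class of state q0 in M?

States {q3} cannot be reached from the start state, so discard them.
Start with accepting vs non-accepting: {q1,q4,q5} | {q0,q2}.
Split {q1,q4,q5} by δ(·,0) → {q4,q5} and {q1}.
Split {q4,q5} by δ(·,0) → {q4} and {q5}.
Stable partition: {q4} | {q0,q2} | {q1} | {q5} — 4 equivalence classes.
State q0 belongs to the block {q0,q2}, which has 2 states.

2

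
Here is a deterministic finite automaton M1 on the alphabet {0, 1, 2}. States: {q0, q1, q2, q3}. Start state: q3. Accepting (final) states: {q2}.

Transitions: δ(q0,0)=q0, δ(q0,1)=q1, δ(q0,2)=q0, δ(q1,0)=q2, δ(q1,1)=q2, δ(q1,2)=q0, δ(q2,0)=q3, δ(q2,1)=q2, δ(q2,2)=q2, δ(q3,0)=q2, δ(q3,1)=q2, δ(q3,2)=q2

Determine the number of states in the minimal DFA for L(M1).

Reachable states from the start: {q2,q3}. Unreachable: {q0,q1} — drop them.
P0 = {q2} | {q3}.
No further refinement is possible. Final partition (2 blocks): {q2} | {q3}.

2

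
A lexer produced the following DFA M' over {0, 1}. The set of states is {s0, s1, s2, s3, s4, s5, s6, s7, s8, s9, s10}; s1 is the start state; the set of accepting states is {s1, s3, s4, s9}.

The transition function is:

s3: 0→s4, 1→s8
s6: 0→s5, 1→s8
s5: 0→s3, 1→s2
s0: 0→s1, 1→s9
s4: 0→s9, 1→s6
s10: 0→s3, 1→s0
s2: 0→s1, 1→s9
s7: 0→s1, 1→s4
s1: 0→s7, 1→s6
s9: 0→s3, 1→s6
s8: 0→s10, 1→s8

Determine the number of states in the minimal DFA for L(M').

5

Initial partition by acceptance: {s1,s3,s4,s9} | {s0,s2,s5,s6,s7,s8,s10}.
Refine {s1,s3,s4,s9} on symbol 0: members go to different blocks, giving {s3,s4,s9} and {s1}.
On input 0, block {s0,s2,s5,s6,s7,s8,s10} splits into {s0,s2,s7} and {s5,s10} and {s6,s8}.
The partition is now stable with 5 blocks: {s3,s4,s9} | {s0,s2,s7} | {s1} | {s5,s10} | {s6,s8}.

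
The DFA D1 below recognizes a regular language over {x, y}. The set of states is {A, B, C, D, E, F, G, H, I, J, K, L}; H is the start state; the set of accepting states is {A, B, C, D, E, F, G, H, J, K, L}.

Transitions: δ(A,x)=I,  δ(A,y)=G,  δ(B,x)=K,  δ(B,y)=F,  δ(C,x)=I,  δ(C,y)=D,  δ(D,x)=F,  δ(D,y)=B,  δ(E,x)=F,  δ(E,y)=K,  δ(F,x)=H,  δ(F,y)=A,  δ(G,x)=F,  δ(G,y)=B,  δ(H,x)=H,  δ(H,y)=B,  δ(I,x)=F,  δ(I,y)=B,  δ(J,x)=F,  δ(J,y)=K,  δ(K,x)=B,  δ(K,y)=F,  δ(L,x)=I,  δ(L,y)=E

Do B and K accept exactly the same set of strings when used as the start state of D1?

Reachable states from the start: {A,B,F,G,H,I,K}. Unreachable: {C,D,E,J,L} — drop them.
Initial partition by acceptance: {A,B,F,G,H,K} | {I}.
Split {A,B,F,G,H,K} by δ(·,x) → {B,F,G,H,K} and {A}.
Refine {B,F,G,H,K} on symbol y: members go to different blocks, giving {B,G,H,K} and {F}.
Refine {B,G,H,K} on symbol x: members go to different blocks, giving {B,H,K} and {G}.
On input y, block {B,H,K} splits into {B,K} and {H}.
Stable partition: {B,K} | {I} | {A} | {F} | {G} | {H} — 6 equivalence classes.
B and K lie in the same block of the stable partition, so they are equivalent — no string distinguishes them.

Yes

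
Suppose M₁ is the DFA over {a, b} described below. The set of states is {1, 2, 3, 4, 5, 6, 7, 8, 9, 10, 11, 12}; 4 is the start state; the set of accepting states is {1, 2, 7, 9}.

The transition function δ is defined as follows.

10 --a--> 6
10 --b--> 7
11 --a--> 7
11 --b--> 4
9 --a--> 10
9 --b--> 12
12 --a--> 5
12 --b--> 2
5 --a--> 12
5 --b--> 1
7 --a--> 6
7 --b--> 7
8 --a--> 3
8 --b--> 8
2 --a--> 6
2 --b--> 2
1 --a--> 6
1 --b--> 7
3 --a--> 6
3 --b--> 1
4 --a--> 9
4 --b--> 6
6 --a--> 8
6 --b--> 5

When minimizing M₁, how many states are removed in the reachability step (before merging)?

1

Starting at 4 and following transitions, the reachable set is {1, 2, 3, 4, 5, 6, 7, 8, 9, 10, 12}. That leaves 11 unreachable — 1 in total.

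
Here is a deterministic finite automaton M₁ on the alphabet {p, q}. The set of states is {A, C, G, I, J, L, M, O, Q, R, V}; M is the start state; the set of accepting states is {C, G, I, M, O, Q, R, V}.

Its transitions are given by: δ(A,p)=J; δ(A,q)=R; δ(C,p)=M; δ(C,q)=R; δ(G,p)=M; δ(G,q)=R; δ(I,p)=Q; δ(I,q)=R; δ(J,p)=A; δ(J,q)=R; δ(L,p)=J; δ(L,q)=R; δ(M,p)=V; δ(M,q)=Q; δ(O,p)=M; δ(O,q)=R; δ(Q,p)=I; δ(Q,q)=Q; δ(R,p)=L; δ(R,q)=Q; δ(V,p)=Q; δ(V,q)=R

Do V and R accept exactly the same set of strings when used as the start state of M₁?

No

Reachable states from the start: {A,I,J,L,M,Q,R,V}. Unreachable: {C,G,O} — drop them.
P0 = {I,M,Q,R,V} | {A,J,L}.
Refine {I,M,Q,R,V} on symbol p: members go to different blocks, giving {I,M,Q,V} and {R}.
Split {I,M,Q,V} by δ(·,q) → {I,V} and {M,Q}.
No further refinement is possible. Final partition (4 blocks): {I,V} | {A,J,L} | {R} | {M,Q}.
V and R end up in different blocks, so they are distinguishable. For instance, the string 'p' is accepted from only V.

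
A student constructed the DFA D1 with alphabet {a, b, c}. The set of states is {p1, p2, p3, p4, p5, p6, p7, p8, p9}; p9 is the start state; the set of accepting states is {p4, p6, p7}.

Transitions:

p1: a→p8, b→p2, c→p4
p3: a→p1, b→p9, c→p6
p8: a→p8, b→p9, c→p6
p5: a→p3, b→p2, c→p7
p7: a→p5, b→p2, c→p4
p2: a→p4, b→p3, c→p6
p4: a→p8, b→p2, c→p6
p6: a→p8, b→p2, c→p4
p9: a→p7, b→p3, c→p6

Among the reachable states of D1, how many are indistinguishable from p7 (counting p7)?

Every state is reachable, so we keep all 9.
Initial partition by acceptance: {p4,p6,p7} | {p1,p2,p3,p5,p8,p9}.
Split {p1,p2,p3,p5,p8,p9} by δ(·,a) → {p1,p3,p5,p8} and {p2,p9}.
No further refinement is possible. Final partition (3 blocks): {p4,p6,p7} | {p1,p3,p5,p8} | {p2,p9}.
State p7 belongs to the block {p4,p6,p7}, which has 3 states.

3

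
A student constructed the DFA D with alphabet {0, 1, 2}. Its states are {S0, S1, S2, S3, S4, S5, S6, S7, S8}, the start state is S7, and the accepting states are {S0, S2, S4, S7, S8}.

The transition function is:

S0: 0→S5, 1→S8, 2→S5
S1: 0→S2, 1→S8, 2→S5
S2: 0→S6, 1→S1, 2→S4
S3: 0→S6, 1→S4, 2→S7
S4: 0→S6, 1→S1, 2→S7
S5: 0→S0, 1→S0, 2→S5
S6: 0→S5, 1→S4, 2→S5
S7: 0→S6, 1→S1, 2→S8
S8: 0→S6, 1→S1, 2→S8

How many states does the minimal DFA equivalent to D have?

5

States {S3} cannot be reached from the start state, so discard them.
Start with accepting vs non-accepting: {S0,S2,S4,S7,S8} | {S1,S5,S6}.
Refine {S0,S2,S4,S7,S8} on symbol 1: members go to different blocks, giving {S2,S4,S7,S8} and {S0}.
On input 0, block {S1,S5,S6} splits into {S1} and {S5} and {S6}.
Stable partition: {S2,S4,S7,S8} | {S1} | {S0} | {S5} | {S6} — 5 equivalence classes.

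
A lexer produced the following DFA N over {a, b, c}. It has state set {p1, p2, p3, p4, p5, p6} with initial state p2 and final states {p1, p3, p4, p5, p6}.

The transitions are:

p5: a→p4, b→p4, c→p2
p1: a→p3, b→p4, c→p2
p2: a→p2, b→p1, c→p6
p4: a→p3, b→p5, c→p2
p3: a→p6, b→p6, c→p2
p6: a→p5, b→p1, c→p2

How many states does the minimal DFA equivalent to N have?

P0 = {p1,p3,p4,p5,p6} | {p2}.
Stable partition: {p1,p3,p4,p5,p6} | {p2} — 2 equivalence classes.

2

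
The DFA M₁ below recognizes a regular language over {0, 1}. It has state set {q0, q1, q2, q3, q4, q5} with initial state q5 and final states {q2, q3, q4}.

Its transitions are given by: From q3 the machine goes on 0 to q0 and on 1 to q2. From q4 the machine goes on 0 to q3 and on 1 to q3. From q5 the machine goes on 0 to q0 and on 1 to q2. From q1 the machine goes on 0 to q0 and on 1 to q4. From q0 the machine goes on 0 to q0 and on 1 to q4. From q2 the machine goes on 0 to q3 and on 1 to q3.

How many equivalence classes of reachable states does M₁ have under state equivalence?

3

States {q1} cannot be reached from the start state, so discard them.
Start with accepting vs non-accepting: {q2,q3,q4} | {q0,q5}.
Refine {q2,q3,q4} on symbol 0: members go to different blocks, giving {q2,q4} and {q3}.
The partition is now stable with 3 blocks: {q2,q4} | {q0,q5} | {q3}.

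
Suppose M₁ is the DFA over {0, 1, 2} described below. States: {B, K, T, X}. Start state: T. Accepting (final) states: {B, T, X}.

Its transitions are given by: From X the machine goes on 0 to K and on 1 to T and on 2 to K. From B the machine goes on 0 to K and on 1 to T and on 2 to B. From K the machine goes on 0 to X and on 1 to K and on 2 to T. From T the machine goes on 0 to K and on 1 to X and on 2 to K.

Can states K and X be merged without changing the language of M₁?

States {B} cannot be reached from the start state, so discard them.
Initial partition by acceptance: {T,X} | {K}.
The partition is now stable with 2 blocks: {T,X} | {K}.
K and X end up in different blocks, so they are distinguishable. For instance, the string 'ε' is accepted from only X.

No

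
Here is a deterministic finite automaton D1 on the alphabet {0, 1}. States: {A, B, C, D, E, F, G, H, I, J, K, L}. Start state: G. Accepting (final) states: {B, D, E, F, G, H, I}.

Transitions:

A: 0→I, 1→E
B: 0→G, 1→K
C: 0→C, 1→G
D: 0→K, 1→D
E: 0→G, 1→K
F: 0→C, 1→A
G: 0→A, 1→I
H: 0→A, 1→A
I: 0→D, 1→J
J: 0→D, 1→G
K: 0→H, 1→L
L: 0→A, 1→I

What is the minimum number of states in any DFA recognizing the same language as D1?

9

First remove the unreachable states {B,C,F}; 9 states remain.
Start with accepting vs non-accepting: {D,E,G,H,I} | {A,J,K,L}.
Split {D,E,G,H,I} by δ(·,0) → {D,G,H} and {E,I}.
Refine {D,G,H} on symbol 1: members go to different blocks, giving {D} and {G} and {H}.
Refine {A,J,K,L} on symbol 0: members go to different blocks, giving {A} and {J} and {K} and {L}.
On input 0, block {E,I} splits into {E} and {I}.
Stable partition: {D} | {A} | {E} | {G} | {H} | {J} | {K} | {L} | {I} — 9 equivalence classes.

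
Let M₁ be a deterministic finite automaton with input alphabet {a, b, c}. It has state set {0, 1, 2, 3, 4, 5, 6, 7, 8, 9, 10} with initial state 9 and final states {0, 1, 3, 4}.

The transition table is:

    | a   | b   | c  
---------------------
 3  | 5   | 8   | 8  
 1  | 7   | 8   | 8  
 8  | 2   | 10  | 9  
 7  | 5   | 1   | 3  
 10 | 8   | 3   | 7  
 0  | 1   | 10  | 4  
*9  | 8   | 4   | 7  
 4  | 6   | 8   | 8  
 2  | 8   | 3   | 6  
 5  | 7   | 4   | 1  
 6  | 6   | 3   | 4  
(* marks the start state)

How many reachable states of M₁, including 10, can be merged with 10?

First remove the unreachable states {0}; 10 states remain.
Start with accepting vs non-accepting: {1,3,4} | {2,5,6,7,8,9,10}.
On input b, block {2,5,6,7,8,9,10} splits into {2,5,6,7,9,10} and {8}.
On input a, block {2,5,6,7,9,10} splits into {2,9,10} and {5,6,7}.
No further refinement is possible. Final partition (4 blocks): {1,3,4} | {2,9,10} | {8} | {5,6,7}.
The equivalence class containing 10 is {2,9,10}, of size 3.

3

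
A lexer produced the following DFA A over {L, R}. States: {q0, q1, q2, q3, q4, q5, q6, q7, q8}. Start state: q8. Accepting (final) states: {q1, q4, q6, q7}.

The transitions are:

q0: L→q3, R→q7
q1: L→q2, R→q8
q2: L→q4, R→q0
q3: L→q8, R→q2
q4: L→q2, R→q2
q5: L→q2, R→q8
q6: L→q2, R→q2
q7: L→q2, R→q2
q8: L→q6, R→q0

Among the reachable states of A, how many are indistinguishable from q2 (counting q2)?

First remove the unreachable states {q1,q5}; 7 states remain.
Initial partition by acceptance: {q4,q6,q7} | {q0,q2,q3,q8}.
Split {q0,q2,q3,q8} by δ(·,L) → {q0,q3} and {q2,q8}.
Refine {q0,q3} on symbol L: members go to different blocks, giving {q0} and {q3}.
No further refinement is possible. Final partition (4 blocks): {q4,q6,q7} | {q0} | {q2,q8} | {q3}.
The equivalence class containing q2 is {q2,q8}, of size 2.

2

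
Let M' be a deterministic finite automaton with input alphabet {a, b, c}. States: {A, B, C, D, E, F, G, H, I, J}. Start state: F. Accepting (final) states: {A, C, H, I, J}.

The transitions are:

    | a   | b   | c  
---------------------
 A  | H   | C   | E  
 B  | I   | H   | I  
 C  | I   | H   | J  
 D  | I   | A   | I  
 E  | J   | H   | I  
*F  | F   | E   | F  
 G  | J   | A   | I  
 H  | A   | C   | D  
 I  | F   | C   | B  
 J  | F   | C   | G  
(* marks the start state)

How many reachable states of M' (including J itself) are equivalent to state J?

All states are reachable from the start state.
P0 = {A,C,H,I,J} | {B,D,E,F,G}.
Refine {A,C,H,I,J} on symbol a: members go to different blocks, giving {A,C,H} and {I,J}.
On input a, block {A,C,H} splits into {A,H} and {C}.
On input a, block {B,D,E,F,G} splits into {B,D,E,G} and {F}.
The partition is now stable with 5 blocks: {A,H} | {B,D,E,G} | {I,J} | {C} | {F}.
The equivalence class containing J is {I,J}, of size 2.

2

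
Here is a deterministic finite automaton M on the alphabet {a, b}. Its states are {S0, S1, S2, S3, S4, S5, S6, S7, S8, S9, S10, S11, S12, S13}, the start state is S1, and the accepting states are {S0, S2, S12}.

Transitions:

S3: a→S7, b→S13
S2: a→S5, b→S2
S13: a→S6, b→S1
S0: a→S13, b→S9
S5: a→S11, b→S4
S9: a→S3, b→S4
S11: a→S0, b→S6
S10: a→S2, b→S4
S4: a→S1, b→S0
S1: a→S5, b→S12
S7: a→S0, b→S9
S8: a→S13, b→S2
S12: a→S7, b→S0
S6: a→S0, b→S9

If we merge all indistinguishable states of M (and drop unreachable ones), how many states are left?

First remove the unreachable states {S2,S8,S10}; 11 states remain.
P0 = {S0,S12} | {S1,S3,S4,S5,S6,S7,S9,S11,S13}.
Split {S0,S12} by δ(·,b) → {S0} and {S12}.
Split {S1,S3,S4,S5,S6,S7,S9,S11,S13} by δ(·,a) → {S1,S3,S4,S5,S9,S13} and {S6,S7,S11}.
On input a, block {S1,S3,S4,S5,S9,S13} splits into {S1,S4,S9} and {S3,S5,S13}.
On input a, block {S1,S4,S9} splits into {S1,S9} and {S4}.
Split {S1,S9} by δ(·,b) → {S1} and {S9}.
Split {S6,S7,S11} by δ(·,b) → {S6,S7} and {S11}.
On input a, block {S3,S5,S13} splits into {S3,S13} and {S5}.
On input b, block {S3,S13} splits into {S3} and {S13}.
No further refinement is possible. Final partition (10 blocks): {S0} | {S1} | {S12} | {S6,S7} | {S3} | {S4} | {S9} | {S11} | {S5} | {S13}.

10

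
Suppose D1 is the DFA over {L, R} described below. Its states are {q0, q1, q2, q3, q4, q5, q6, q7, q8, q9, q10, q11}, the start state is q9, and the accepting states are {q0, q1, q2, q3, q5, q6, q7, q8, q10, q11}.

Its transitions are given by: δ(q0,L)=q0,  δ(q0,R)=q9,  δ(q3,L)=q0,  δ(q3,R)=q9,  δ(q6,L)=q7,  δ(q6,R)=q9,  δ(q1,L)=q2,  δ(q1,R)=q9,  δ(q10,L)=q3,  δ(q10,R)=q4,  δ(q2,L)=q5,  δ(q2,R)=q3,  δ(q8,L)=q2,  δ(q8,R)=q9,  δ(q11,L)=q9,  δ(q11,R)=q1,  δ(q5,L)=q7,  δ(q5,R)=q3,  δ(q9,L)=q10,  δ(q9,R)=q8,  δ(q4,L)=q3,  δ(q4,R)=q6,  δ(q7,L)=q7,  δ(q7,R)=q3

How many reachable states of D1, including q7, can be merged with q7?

First remove the unreachable states {q1,q11}; 10 states remain.
Start with accepting vs non-accepting: {q0,q2,q3,q5,q6,q7,q8,q10} | {q4,q9}.
Refine {q0,q2,q3,q5,q6,q7,q8,q10} on symbol R: members go to different blocks, giving {q0,q3,q6,q8,q10} and {q2,q5,q7}.
Split {q0,q3,q6,q8,q10} by δ(·,L) → {q0,q3,q10} and {q6,q8}.
Stable partition: {q0,q3,q10} | {q4,q9} | {q2,q5,q7} | {q6,q8} — 4 equivalence classes.
The equivalence class containing q7 is {q2,q5,q7}, of size 3.

3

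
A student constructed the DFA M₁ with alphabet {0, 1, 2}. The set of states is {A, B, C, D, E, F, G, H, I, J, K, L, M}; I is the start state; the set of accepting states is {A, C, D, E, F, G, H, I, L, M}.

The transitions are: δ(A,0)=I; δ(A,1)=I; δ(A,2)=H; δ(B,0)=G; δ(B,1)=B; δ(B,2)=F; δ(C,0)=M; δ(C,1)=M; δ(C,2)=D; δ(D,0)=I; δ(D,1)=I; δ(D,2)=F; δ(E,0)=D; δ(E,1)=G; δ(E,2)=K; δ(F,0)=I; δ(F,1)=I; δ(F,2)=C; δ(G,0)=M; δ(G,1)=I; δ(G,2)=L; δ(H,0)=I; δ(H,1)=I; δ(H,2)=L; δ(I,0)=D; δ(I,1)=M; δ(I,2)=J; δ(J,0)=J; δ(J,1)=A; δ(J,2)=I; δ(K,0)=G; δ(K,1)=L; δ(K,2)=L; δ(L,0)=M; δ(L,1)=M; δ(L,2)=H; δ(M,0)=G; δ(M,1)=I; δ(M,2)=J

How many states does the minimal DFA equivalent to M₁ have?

First remove the unreachable states {B,E,K}; 10 states remain.
Initial partition by acceptance: {A,C,D,F,G,H,I,L,M} | {J}.
Split {A,C,D,F,G,H,I,L,M} by δ(·,2) → {A,C,D,F,G,H,L} and {I,M}.
No further refinement is possible. Final partition (3 blocks): {A,C,D,F,G,H,L} | {J} | {I,M}.

3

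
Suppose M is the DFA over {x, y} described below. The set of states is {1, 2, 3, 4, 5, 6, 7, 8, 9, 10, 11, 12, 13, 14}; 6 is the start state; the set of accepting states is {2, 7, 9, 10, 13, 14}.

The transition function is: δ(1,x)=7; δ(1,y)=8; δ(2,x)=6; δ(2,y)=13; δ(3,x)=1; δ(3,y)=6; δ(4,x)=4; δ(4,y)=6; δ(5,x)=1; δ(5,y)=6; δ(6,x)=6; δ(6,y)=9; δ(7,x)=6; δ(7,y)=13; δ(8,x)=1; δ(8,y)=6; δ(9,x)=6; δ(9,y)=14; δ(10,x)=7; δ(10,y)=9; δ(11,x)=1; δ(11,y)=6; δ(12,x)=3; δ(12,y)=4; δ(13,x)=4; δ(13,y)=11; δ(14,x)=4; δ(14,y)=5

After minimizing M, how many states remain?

6

Reachable states from the start: {1,4,5,6,7,8,9,11,13,14}. Unreachable: {2,3,10,12} — drop them.
Initial partition by acceptance: {7,9,13,14} | {1,4,5,6,8,11}.
Split {7,9,13,14} by δ(·,y) → {7,9} and {13,14}.
On input x, block {1,4,5,6,8,11} splits into {4,5,6,8,11} and {1}.
On input x, block {4,5,6,8,11} splits into {5,8,11} and {4,6}.
Refine {4,6} on symbol y: members go to different blocks, giving {4} and {6}.
No further refinement is possible. Final partition (6 blocks): {7,9} | {5,8,11} | {13,14} | {1} | {4} | {6}.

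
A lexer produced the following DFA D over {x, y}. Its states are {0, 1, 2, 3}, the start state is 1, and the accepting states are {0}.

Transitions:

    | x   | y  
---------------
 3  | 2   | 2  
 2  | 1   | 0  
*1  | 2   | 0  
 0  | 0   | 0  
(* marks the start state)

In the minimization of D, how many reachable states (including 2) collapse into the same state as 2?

First remove the unreachable states {3}; 3 states remain.
Start with accepting vs non-accepting: {0} | {1,2}.
The partition is now stable with 2 blocks: {0} | {1,2}.
The equivalence class containing 2 is {1,2}, of size 2.

2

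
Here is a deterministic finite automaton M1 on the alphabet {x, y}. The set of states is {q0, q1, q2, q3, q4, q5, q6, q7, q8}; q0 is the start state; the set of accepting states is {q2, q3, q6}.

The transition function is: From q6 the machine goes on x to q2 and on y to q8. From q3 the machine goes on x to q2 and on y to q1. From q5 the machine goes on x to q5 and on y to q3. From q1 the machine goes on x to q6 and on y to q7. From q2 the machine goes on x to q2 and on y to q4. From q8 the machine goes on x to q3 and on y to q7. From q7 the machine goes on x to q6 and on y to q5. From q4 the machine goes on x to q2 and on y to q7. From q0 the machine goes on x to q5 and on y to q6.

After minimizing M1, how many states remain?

4

Every state is reachable, so we keep all 9.
P0 = {q2,q3,q6} | {q0,q1,q4,q5,q7,q8}.
Refine {q0,q1,q4,q5,q7,q8} on symbol x: members go to different blocks, giving {q1,q4,q7,q8} and {q0,q5}.
Split {q1,q4,q7,q8} by δ(·,y) → {q1,q4,q8} and {q7}.
The partition is now stable with 4 blocks: {q2,q3,q6} | {q1,q4,q8} | {q0,q5} | {q7}.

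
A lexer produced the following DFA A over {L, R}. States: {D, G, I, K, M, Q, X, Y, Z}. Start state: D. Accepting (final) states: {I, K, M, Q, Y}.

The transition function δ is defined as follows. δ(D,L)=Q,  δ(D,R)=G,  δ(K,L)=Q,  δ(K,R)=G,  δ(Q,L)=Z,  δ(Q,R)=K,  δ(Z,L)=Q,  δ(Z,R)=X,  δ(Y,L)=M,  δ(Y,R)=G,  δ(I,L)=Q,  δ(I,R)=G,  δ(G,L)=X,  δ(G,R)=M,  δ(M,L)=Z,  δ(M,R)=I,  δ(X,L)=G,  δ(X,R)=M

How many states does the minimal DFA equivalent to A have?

First remove the unreachable states {Y}; 8 states remain.
P0 = {I,K,M,Q} | {D,G,X,Z}.
Refine {I,K,M,Q} on symbol L: members go to different blocks, giving {M,Q} and {I,K}.
Split {D,G,X,Z} by δ(·,L) → {D,Z} and {G,X}.
Stable partition: {M,Q} | {D,Z} | {I,K} | {G,X} — 4 equivalence classes.

4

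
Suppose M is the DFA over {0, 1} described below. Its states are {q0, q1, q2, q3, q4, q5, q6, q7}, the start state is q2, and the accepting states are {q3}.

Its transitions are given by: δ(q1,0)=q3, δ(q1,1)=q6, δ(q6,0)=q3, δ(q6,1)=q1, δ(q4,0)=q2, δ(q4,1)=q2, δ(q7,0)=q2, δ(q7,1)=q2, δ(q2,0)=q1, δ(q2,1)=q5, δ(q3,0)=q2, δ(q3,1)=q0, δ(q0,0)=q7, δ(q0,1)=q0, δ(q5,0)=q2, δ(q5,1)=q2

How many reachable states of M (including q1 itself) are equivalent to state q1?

States {q4} cannot be reached from the start state, so discard them.
P0 = {q3} | {q0,q1,q2,q5,q6,q7}.
Refine {q0,q1,q2,q5,q6,q7} on symbol 0: members go to different blocks, giving {q0,q2,q5,q7} and {q1,q6}.
Refine {q0,q2,q5,q7} on symbol 0: members go to different blocks, giving {q0,q5,q7} and {q2}.
Refine {q0,q5,q7} on symbol 0: members go to different blocks, giving {q5,q7} and {q0}.
No further refinement is possible. Final partition (5 blocks): {q3} | {q5,q7} | {q1,q6} | {q2} | {q0}.
State q1 belongs to the block {q1,q6}, which has 2 states.

2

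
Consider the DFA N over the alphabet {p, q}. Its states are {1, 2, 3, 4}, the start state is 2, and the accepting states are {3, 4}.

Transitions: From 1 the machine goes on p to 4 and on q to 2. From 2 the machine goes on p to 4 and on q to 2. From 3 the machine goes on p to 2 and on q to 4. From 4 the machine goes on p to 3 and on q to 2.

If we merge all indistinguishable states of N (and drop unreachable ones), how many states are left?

3

States {1} cannot be reached from the start state, so discard them.
Initial partition by acceptance: {3,4} | {2}.
Split {3,4} by δ(·,p) → {3} and {4}.
The partition is now stable with 3 blocks: {3} | {2} | {4}.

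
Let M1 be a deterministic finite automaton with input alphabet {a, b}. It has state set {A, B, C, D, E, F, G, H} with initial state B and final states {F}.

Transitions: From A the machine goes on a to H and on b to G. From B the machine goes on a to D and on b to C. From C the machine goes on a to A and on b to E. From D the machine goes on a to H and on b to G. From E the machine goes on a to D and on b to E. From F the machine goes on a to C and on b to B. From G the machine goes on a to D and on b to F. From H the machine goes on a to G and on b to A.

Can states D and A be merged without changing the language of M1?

Initial partition by acceptance: {F} | {A,B,C,D,E,G,H}.
On input b, block {A,B,C,D,E,G,H} splits into {A,B,C,D,E,H} and {G}.
Refine {A,B,C,D,E,H} on symbol a: members go to different blocks, giving {A,B,C,D,E} and {H}.
Refine {A,B,C,D,E} on symbol a: members go to different blocks, giving {B,C,E} and {A,D}.
No further refinement is possible. Final partition (5 blocks): {F} | {B,C,E} | {G} | {H} | {A,D}.
D and A lie in the same block of the stable partition, so they are equivalent — no string distinguishes them.

Yes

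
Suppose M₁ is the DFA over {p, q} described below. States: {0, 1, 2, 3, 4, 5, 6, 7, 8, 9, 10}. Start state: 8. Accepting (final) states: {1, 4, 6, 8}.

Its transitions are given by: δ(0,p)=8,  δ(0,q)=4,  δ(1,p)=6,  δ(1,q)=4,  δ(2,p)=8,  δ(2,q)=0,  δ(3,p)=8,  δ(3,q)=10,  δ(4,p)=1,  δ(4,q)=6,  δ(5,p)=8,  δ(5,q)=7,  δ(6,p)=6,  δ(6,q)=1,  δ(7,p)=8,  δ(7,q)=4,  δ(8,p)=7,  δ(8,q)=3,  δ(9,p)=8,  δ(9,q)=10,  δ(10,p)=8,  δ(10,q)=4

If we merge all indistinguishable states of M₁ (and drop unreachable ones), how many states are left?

4

Reachable states from the start: {1,3,4,6,7,8,10}. Unreachable: {0,2,5,9} — drop them.
Initial partition by acceptance: {1,4,6,8} | {3,7,10}.
Refine {1,4,6,8} on symbol p: members go to different blocks, giving {1,4,6} and {8}.
Split {3,7,10} by δ(·,q) → {7,10} and {3}.
The partition is now stable with 4 blocks: {1,4,6} | {7,10} | {8} | {3}.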